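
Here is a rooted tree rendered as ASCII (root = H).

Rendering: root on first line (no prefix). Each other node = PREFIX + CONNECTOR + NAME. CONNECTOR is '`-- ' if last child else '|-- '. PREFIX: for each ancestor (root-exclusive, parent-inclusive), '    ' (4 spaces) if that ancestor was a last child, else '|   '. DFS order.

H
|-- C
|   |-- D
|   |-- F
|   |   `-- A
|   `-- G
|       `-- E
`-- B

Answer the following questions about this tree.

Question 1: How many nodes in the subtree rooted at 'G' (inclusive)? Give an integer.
Answer: 2

Derivation:
Subtree rooted at G contains: E, G
Count = 2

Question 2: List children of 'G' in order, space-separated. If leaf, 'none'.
Answer: E

Derivation:
Node G's children (from adjacency): E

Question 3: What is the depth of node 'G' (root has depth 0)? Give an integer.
Path from root to G: H -> C -> G
Depth = number of edges = 2

Answer: 2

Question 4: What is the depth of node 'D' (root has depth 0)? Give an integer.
Answer: 2

Derivation:
Path from root to D: H -> C -> D
Depth = number of edges = 2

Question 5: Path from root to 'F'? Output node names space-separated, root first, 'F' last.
Walk down from root: H -> C -> F

Answer: H C F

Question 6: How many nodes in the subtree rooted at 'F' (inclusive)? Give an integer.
Answer: 2

Derivation:
Subtree rooted at F contains: A, F
Count = 2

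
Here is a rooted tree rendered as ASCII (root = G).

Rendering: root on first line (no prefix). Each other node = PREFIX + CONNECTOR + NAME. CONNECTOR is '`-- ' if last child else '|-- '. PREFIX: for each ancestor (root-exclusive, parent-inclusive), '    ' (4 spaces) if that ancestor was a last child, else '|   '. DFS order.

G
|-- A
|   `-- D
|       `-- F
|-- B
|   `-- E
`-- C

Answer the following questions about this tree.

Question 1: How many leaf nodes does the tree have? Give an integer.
Answer: 3

Derivation:
Leaves (nodes with no children): C, E, F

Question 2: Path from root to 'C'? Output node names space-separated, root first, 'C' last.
Walk down from root: G -> C

Answer: G C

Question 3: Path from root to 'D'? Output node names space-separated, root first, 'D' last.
Walk down from root: G -> A -> D

Answer: G A D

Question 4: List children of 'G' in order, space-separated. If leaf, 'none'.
Node G's children (from adjacency): A, B, C

Answer: A B C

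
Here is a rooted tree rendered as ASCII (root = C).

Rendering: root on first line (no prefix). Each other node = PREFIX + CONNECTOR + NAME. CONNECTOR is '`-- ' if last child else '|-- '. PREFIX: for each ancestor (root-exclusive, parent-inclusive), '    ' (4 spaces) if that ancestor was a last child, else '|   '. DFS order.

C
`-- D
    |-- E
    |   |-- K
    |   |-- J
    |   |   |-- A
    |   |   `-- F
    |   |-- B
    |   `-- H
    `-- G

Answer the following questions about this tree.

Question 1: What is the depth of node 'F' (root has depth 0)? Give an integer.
Answer: 4

Derivation:
Path from root to F: C -> D -> E -> J -> F
Depth = number of edges = 4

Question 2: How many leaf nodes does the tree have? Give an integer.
Answer: 6

Derivation:
Leaves (nodes with no children): A, B, F, G, H, K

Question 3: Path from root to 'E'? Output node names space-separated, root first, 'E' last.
Answer: C D E

Derivation:
Walk down from root: C -> D -> E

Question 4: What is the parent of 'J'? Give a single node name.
Answer: E

Derivation:
Scan adjacency: J appears as child of E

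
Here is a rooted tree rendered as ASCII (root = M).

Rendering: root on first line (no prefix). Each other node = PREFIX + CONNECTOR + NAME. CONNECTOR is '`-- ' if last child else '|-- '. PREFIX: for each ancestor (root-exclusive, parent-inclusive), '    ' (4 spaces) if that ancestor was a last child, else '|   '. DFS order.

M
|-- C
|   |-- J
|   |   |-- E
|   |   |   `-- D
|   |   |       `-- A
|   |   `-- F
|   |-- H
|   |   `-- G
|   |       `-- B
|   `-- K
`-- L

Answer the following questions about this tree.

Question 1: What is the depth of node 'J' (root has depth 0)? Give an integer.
Answer: 2

Derivation:
Path from root to J: M -> C -> J
Depth = number of edges = 2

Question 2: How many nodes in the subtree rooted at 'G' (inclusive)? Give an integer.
Answer: 2

Derivation:
Subtree rooted at G contains: B, G
Count = 2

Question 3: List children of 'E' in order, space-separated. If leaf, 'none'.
Node E's children (from adjacency): D

Answer: D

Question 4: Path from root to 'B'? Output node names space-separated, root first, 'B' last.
Walk down from root: M -> C -> H -> G -> B

Answer: M C H G B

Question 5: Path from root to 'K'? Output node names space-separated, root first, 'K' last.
Walk down from root: M -> C -> K

Answer: M C K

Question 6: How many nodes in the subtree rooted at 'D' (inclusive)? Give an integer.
Subtree rooted at D contains: A, D
Count = 2

Answer: 2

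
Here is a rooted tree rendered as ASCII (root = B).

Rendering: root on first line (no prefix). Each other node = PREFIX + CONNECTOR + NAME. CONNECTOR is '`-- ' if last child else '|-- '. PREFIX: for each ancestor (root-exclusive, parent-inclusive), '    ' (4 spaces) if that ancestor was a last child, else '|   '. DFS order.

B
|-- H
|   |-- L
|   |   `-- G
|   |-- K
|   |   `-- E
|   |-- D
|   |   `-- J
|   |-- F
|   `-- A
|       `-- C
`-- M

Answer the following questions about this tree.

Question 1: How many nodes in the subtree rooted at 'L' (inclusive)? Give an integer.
Subtree rooted at L contains: G, L
Count = 2

Answer: 2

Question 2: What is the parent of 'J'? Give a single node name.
Scan adjacency: J appears as child of D

Answer: D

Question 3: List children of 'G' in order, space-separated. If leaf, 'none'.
Answer: none

Derivation:
Node G's children (from adjacency): (leaf)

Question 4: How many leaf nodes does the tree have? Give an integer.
Answer: 6

Derivation:
Leaves (nodes with no children): C, E, F, G, J, M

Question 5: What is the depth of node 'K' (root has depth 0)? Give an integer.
Answer: 2

Derivation:
Path from root to K: B -> H -> K
Depth = number of edges = 2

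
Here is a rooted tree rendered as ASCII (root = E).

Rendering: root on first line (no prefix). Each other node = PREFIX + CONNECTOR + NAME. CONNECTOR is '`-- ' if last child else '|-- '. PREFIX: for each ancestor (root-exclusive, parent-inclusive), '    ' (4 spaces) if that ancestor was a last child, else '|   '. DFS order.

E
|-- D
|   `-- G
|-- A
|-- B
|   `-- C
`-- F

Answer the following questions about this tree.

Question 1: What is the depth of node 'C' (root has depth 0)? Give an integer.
Path from root to C: E -> B -> C
Depth = number of edges = 2

Answer: 2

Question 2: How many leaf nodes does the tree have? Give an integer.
Leaves (nodes with no children): A, C, F, G

Answer: 4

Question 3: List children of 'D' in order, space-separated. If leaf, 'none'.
Answer: G

Derivation:
Node D's children (from adjacency): G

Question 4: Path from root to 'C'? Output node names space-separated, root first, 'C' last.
Walk down from root: E -> B -> C

Answer: E B C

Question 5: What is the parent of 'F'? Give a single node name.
Answer: E

Derivation:
Scan adjacency: F appears as child of E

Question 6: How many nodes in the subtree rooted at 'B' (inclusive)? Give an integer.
Subtree rooted at B contains: B, C
Count = 2

Answer: 2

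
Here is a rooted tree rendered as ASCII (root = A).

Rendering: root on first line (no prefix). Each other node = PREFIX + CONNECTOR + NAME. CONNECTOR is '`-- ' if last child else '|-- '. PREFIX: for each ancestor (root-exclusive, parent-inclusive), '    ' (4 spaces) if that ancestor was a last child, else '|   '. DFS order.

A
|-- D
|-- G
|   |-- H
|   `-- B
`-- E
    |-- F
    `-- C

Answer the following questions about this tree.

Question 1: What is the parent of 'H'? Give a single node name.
Scan adjacency: H appears as child of G

Answer: G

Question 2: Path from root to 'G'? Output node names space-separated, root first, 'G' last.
Walk down from root: A -> G

Answer: A G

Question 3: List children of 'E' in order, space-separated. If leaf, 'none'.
Answer: F C

Derivation:
Node E's children (from adjacency): F, C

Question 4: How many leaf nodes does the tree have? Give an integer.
Leaves (nodes with no children): B, C, D, F, H

Answer: 5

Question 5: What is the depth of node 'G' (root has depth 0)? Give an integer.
Answer: 1

Derivation:
Path from root to G: A -> G
Depth = number of edges = 1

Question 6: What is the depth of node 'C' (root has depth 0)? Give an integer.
Answer: 2

Derivation:
Path from root to C: A -> E -> C
Depth = number of edges = 2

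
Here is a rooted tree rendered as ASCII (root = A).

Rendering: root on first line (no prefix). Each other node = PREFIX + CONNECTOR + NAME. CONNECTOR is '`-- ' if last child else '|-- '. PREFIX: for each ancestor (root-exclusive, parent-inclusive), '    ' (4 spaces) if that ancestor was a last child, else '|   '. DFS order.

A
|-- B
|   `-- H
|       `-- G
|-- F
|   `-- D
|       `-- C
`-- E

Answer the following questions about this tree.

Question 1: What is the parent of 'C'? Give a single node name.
Answer: D

Derivation:
Scan adjacency: C appears as child of D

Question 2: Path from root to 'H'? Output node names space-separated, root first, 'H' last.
Walk down from root: A -> B -> H

Answer: A B H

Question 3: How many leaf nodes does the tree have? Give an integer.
Leaves (nodes with no children): C, E, G

Answer: 3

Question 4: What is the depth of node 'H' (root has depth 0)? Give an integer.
Answer: 2

Derivation:
Path from root to H: A -> B -> H
Depth = number of edges = 2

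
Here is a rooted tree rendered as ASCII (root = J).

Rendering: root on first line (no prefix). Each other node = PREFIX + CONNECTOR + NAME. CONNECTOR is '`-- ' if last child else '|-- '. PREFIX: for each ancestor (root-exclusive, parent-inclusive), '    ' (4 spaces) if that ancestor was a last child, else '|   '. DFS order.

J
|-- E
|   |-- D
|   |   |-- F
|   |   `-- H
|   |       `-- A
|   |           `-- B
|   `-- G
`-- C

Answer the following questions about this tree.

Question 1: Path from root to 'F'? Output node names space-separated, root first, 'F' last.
Answer: J E D F

Derivation:
Walk down from root: J -> E -> D -> F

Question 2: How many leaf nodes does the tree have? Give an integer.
Leaves (nodes with no children): B, C, F, G

Answer: 4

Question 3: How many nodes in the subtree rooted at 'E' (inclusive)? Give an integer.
Answer: 7

Derivation:
Subtree rooted at E contains: A, B, D, E, F, G, H
Count = 7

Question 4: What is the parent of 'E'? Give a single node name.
Scan adjacency: E appears as child of J

Answer: J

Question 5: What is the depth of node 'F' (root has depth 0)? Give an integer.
Path from root to F: J -> E -> D -> F
Depth = number of edges = 3

Answer: 3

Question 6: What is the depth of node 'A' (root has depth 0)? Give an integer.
Path from root to A: J -> E -> D -> H -> A
Depth = number of edges = 4

Answer: 4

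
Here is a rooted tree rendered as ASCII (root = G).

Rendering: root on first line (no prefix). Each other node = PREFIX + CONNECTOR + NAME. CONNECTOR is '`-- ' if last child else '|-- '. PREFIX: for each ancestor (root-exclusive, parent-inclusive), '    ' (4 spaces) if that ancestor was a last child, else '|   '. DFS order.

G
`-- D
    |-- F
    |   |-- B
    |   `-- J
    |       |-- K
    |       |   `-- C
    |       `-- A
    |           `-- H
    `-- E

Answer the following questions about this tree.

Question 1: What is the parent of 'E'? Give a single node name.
Answer: D

Derivation:
Scan adjacency: E appears as child of D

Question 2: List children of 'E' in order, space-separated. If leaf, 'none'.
Answer: none

Derivation:
Node E's children (from adjacency): (leaf)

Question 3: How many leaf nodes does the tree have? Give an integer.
Leaves (nodes with no children): B, C, E, H

Answer: 4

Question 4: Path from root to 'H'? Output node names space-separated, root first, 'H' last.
Answer: G D F J A H

Derivation:
Walk down from root: G -> D -> F -> J -> A -> H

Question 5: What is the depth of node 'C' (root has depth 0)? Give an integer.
Answer: 5

Derivation:
Path from root to C: G -> D -> F -> J -> K -> C
Depth = number of edges = 5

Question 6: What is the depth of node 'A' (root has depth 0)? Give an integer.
Path from root to A: G -> D -> F -> J -> A
Depth = number of edges = 4

Answer: 4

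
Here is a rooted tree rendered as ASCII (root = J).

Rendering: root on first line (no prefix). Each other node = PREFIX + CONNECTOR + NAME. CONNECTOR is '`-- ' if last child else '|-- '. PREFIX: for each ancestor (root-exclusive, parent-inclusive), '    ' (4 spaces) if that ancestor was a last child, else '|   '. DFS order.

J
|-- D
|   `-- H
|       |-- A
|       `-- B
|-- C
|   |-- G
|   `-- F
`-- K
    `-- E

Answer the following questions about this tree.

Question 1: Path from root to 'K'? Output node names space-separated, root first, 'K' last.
Walk down from root: J -> K

Answer: J K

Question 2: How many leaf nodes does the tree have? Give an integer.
Answer: 5

Derivation:
Leaves (nodes with no children): A, B, E, F, G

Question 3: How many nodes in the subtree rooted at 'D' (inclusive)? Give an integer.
Answer: 4

Derivation:
Subtree rooted at D contains: A, B, D, H
Count = 4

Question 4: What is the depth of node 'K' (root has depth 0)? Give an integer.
Path from root to K: J -> K
Depth = number of edges = 1

Answer: 1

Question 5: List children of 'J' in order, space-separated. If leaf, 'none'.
Answer: D C K

Derivation:
Node J's children (from adjacency): D, C, K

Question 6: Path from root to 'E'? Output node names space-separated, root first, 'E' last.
Answer: J K E

Derivation:
Walk down from root: J -> K -> E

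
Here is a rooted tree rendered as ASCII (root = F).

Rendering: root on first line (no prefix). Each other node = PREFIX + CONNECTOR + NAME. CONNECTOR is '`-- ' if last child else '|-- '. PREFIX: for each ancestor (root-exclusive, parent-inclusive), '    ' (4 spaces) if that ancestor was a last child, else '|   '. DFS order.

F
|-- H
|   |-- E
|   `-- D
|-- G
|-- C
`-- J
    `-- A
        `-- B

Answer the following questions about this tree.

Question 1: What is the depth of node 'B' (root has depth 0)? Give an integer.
Path from root to B: F -> J -> A -> B
Depth = number of edges = 3

Answer: 3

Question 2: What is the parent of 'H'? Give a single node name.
Answer: F

Derivation:
Scan adjacency: H appears as child of F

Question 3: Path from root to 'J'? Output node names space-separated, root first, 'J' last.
Walk down from root: F -> J

Answer: F J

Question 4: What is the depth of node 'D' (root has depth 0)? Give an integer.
Path from root to D: F -> H -> D
Depth = number of edges = 2

Answer: 2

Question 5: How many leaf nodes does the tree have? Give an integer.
Leaves (nodes with no children): B, C, D, E, G

Answer: 5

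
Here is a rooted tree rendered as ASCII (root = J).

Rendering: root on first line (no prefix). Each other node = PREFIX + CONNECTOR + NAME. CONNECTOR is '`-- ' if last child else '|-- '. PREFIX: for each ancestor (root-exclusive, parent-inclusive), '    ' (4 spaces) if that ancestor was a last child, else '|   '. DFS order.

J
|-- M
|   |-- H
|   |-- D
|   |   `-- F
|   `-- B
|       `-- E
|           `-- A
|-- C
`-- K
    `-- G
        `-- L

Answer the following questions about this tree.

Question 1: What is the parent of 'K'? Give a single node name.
Scan adjacency: K appears as child of J

Answer: J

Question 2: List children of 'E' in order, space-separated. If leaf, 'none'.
Node E's children (from adjacency): A

Answer: A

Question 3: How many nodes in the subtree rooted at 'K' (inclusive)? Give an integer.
Subtree rooted at K contains: G, K, L
Count = 3

Answer: 3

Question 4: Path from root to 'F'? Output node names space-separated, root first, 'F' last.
Walk down from root: J -> M -> D -> F

Answer: J M D F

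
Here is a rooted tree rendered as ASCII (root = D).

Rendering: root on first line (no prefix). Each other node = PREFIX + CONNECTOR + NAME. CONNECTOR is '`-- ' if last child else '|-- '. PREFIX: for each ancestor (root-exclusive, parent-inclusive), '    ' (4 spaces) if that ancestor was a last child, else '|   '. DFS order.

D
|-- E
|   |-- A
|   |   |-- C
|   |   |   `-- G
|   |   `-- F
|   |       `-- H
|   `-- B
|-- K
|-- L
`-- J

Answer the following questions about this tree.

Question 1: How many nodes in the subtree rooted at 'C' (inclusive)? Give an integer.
Answer: 2

Derivation:
Subtree rooted at C contains: C, G
Count = 2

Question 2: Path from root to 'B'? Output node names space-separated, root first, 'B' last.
Walk down from root: D -> E -> B

Answer: D E B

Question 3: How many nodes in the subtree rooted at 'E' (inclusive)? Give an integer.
Subtree rooted at E contains: A, B, C, E, F, G, H
Count = 7

Answer: 7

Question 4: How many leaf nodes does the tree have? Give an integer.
Answer: 6

Derivation:
Leaves (nodes with no children): B, G, H, J, K, L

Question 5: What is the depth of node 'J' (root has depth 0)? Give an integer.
Path from root to J: D -> J
Depth = number of edges = 1

Answer: 1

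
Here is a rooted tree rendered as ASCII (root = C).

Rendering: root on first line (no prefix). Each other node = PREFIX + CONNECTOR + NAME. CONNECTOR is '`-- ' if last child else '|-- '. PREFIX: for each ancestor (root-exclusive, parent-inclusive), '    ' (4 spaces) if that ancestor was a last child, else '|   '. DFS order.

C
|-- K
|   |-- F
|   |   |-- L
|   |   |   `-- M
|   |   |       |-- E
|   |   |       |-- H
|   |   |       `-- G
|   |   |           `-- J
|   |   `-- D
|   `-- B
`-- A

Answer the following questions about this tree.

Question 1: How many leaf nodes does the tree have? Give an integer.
Answer: 6

Derivation:
Leaves (nodes with no children): A, B, D, E, H, J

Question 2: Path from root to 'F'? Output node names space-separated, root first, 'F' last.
Answer: C K F

Derivation:
Walk down from root: C -> K -> F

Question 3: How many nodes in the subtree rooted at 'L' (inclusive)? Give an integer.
Subtree rooted at L contains: E, G, H, J, L, M
Count = 6

Answer: 6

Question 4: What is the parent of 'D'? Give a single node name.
Answer: F

Derivation:
Scan adjacency: D appears as child of F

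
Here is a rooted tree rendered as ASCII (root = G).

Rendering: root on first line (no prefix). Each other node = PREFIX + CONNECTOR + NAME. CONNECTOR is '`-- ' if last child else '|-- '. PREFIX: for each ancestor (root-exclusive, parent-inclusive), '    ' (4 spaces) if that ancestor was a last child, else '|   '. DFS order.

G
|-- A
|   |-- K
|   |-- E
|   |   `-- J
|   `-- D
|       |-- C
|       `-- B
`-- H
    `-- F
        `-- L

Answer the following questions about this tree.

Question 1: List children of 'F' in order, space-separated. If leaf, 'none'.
Answer: L

Derivation:
Node F's children (from adjacency): L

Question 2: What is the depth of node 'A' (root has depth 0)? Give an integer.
Path from root to A: G -> A
Depth = number of edges = 1

Answer: 1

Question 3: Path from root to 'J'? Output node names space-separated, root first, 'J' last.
Answer: G A E J

Derivation:
Walk down from root: G -> A -> E -> J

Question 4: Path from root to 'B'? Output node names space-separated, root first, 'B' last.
Walk down from root: G -> A -> D -> B

Answer: G A D B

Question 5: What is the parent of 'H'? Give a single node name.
Scan adjacency: H appears as child of G

Answer: G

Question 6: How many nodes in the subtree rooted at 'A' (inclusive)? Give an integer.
Subtree rooted at A contains: A, B, C, D, E, J, K
Count = 7

Answer: 7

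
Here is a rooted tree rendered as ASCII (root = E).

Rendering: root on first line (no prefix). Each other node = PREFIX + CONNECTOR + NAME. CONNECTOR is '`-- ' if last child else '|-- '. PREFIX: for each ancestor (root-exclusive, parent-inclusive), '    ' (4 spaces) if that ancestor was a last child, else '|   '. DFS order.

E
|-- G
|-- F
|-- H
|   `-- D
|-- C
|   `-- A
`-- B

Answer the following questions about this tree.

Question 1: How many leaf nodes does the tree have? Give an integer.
Answer: 5

Derivation:
Leaves (nodes with no children): A, B, D, F, G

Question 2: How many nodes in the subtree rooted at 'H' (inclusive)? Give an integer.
Answer: 2

Derivation:
Subtree rooted at H contains: D, H
Count = 2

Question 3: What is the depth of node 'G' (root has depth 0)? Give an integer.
Answer: 1

Derivation:
Path from root to G: E -> G
Depth = number of edges = 1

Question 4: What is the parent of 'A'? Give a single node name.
Answer: C

Derivation:
Scan adjacency: A appears as child of C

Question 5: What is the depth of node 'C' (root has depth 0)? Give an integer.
Path from root to C: E -> C
Depth = number of edges = 1

Answer: 1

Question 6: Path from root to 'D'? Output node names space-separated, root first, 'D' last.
Walk down from root: E -> H -> D

Answer: E H D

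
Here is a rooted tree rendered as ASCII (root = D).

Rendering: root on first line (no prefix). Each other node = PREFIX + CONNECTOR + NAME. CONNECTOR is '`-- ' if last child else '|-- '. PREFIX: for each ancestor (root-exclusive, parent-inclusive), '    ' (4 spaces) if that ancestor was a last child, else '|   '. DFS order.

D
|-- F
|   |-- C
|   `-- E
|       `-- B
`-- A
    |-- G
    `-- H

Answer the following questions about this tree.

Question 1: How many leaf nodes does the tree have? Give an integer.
Leaves (nodes with no children): B, C, G, H

Answer: 4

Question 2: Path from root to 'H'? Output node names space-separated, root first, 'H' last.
Answer: D A H

Derivation:
Walk down from root: D -> A -> H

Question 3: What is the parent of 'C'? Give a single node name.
Scan adjacency: C appears as child of F

Answer: F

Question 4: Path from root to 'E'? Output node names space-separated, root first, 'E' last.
Walk down from root: D -> F -> E

Answer: D F E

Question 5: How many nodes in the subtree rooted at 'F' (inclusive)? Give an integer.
Answer: 4

Derivation:
Subtree rooted at F contains: B, C, E, F
Count = 4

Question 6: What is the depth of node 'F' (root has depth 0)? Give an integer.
Path from root to F: D -> F
Depth = number of edges = 1

Answer: 1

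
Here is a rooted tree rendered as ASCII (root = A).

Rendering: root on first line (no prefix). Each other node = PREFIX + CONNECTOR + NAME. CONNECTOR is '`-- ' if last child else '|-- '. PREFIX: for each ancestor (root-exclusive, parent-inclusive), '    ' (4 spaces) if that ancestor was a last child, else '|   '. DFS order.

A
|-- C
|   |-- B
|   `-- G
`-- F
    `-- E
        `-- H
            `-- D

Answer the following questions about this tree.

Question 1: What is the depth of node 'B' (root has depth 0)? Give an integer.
Answer: 2

Derivation:
Path from root to B: A -> C -> B
Depth = number of edges = 2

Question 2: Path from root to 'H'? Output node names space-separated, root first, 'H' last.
Answer: A F E H

Derivation:
Walk down from root: A -> F -> E -> H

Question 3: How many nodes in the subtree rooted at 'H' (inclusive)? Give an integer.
Subtree rooted at H contains: D, H
Count = 2

Answer: 2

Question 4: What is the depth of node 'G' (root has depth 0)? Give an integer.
Path from root to G: A -> C -> G
Depth = number of edges = 2

Answer: 2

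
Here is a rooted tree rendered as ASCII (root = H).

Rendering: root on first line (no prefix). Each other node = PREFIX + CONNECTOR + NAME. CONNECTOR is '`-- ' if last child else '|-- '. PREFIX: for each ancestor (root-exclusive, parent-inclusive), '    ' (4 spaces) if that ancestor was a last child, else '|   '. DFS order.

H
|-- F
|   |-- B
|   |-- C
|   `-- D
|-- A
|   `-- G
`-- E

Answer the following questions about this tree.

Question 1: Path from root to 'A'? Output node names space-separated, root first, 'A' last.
Answer: H A

Derivation:
Walk down from root: H -> A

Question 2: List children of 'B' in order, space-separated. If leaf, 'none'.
Node B's children (from adjacency): (leaf)

Answer: none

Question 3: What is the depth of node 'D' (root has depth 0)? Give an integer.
Path from root to D: H -> F -> D
Depth = number of edges = 2

Answer: 2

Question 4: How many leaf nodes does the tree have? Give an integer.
Leaves (nodes with no children): B, C, D, E, G

Answer: 5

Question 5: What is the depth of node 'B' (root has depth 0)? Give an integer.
Answer: 2

Derivation:
Path from root to B: H -> F -> B
Depth = number of edges = 2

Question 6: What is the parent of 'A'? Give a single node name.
Answer: H

Derivation:
Scan adjacency: A appears as child of H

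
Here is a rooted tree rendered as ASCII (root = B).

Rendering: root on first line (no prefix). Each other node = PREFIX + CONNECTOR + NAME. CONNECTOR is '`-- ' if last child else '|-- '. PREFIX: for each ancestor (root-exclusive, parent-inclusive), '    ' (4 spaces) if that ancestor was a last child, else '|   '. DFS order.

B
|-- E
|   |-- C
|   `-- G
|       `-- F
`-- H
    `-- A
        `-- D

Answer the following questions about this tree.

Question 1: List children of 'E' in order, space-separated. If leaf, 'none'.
Node E's children (from adjacency): C, G

Answer: C G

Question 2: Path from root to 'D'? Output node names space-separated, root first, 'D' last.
Walk down from root: B -> H -> A -> D

Answer: B H A D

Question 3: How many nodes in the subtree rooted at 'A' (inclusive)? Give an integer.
Answer: 2

Derivation:
Subtree rooted at A contains: A, D
Count = 2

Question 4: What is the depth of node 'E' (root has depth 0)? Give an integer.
Path from root to E: B -> E
Depth = number of edges = 1

Answer: 1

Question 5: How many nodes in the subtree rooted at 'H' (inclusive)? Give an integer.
Subtree rooted at H contains: A, D, H
Count = 3

Answer: 3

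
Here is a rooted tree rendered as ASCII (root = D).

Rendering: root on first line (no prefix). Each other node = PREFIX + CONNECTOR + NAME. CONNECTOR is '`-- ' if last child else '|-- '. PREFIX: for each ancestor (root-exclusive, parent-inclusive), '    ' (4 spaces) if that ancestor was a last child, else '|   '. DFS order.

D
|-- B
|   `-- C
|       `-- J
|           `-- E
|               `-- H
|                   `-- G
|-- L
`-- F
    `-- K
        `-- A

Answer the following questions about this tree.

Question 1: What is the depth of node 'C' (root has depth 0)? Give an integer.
Answer: 2

Derivation:
Path from root to C: D -> B -> C
Depth = number of edges = 2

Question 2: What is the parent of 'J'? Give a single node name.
Scan adjacency: J appears as child of C

Answer: C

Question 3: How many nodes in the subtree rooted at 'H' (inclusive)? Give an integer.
Subtree rooted at H contains: G, H
Count = 2

Answer: 2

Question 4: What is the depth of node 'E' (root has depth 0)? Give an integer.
Answer: 4

Derivation:
Path from root to E: D -> B -> C -> J -> E
Depth = number of edges = 4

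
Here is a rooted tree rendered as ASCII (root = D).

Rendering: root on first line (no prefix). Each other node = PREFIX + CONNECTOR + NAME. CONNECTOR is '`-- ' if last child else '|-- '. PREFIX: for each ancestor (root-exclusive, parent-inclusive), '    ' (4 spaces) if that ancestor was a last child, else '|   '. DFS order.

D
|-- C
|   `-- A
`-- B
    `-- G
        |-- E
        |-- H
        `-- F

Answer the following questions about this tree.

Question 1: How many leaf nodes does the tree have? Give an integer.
Answer: 4

Derivation:
Leaves (nodes with no children): A, E, F, H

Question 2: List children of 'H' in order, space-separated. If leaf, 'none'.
Answer: none

Derivation:
Node H's children (from adjacency): (leaf)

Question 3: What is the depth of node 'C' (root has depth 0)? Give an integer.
Answer: 1

Derivation:
Path from root to C: D -> C
Depth = number of edges = 1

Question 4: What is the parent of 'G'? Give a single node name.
Scan adjacency: G appears as child of B

Answer: B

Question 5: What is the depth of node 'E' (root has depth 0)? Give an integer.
Answer: 3

Derivation:
Path from root to E: D -> B -> G -> E
Depth = number of edges = 3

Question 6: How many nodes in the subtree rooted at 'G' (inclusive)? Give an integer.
Answer: 4

Derivation:
Subtree rooted at G contains: E, F, G, H
Count = 4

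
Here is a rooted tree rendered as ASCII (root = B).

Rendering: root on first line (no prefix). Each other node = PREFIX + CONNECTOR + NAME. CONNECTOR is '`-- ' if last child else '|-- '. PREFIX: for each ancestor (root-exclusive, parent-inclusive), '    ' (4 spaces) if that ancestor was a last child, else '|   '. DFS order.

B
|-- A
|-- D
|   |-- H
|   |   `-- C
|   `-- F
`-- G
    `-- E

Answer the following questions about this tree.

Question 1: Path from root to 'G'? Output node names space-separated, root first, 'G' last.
Answer: B G

Derivation:
Walk down from root: B -> G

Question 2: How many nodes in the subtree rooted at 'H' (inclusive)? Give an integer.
Subtree rooted at H contains: C, H
Count = 2

Answer: 2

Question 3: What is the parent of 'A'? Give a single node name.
Scan adjacency: A appears as child of B

Answer: B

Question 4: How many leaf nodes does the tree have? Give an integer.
Answer: 4

Derivation:
Leaves (nodes with no children): A, C, E, F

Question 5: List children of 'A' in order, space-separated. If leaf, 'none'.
Answer: none

Derivation:
Node A's children (from adjacency): (leaf)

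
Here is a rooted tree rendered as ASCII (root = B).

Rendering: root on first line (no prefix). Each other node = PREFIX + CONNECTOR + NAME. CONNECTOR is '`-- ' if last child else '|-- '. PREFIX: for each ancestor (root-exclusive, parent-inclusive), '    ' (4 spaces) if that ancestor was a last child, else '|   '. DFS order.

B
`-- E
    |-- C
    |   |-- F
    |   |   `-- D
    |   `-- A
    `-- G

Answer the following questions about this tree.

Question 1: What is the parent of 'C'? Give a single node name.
Scan adjacency: C appears as child of E

Answer: E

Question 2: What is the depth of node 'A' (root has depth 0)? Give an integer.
Path from root to A: B -> E -> C -> A
Depth = number of edges = 3

Answer: 3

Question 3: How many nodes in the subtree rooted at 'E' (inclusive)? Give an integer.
Answer: 6

Derivation:
Subtree rooted at E contains: A, C, D, E, F, G
Count = 6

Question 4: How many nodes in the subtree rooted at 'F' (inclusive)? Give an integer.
Answer: 2

Derivation:
Subtree rooted at F contains: D, F
Count = 2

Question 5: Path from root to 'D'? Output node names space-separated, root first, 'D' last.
Answer: B E C F D

Derivation:
Walk down from root: B -> E -> C -> F -> D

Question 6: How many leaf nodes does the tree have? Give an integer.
Leaves (nodes with no children): A, D, G

Answer: 3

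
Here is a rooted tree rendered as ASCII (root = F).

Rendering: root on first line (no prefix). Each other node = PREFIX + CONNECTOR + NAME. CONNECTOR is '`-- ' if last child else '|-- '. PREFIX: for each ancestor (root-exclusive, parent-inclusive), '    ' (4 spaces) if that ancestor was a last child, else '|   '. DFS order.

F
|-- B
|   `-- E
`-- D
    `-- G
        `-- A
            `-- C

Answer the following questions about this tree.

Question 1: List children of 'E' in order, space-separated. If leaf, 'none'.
Node E's children (from adjacency): (leaf)

Answer: none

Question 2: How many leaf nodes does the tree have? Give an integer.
Answer: 2

Derivation:
Leaves (nodes with no children): C, E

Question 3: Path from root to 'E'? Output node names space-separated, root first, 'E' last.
Answer: F B E

Derivation:
Walk down from root: F -> B -> E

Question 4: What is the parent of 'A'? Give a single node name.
Answer: G

Derivation:
Scan adjacency: A appears as child of G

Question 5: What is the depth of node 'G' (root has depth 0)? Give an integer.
Path from root to G: F -> D -> G
Depth = number of edges = 2

Answer: 2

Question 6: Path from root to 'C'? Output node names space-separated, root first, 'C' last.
Walk down from root: F -> D -> G -> A -> C

Answer: F D G A C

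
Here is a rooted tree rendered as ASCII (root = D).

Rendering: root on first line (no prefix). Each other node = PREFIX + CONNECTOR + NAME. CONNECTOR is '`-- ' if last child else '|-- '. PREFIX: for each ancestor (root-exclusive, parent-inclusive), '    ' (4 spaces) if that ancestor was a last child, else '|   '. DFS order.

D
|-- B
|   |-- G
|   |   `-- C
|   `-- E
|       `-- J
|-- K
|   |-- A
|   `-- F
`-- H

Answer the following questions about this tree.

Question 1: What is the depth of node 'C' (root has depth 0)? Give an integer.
Path from root to C: D -> B -> G -> C
Depth = number of edges = 3

Answer: 3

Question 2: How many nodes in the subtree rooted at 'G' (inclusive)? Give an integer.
Answer: 2

Derivation:
Subtree rooted at G contains: C, G
Count = 2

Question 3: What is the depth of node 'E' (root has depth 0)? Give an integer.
Answer: 2

Derivation:
Path from root to E: D -> B -> E
Depth = number of edges = 2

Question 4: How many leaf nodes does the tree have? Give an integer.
Leaves (nodes with no children): A, C, F, H, J

Answer: 5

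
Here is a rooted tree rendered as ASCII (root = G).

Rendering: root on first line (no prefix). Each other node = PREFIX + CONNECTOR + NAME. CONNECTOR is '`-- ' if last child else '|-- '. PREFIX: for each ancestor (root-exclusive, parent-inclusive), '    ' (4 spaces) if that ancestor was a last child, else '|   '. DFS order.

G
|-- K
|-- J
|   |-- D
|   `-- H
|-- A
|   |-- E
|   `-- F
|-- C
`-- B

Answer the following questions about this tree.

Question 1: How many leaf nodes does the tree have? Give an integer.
Leaves (nodes with no children): B, C, D, E, F, H, K

Answer: 7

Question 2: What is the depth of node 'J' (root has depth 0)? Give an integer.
Answer: 1

Derivation:
Path from root to J: G -> J
Depth = number of edges = 1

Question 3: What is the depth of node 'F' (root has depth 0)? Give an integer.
Answer: 2

Derivation:
Path from root to F: G -> A -> F
Depth = number of edges = 2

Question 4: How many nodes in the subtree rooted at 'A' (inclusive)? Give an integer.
Subtree rooted at A contains: A, E, F
Count = 3

Answer: 3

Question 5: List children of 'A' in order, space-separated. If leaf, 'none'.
Answer: E F

Derivation:
Node A's children (from adjacency): E, F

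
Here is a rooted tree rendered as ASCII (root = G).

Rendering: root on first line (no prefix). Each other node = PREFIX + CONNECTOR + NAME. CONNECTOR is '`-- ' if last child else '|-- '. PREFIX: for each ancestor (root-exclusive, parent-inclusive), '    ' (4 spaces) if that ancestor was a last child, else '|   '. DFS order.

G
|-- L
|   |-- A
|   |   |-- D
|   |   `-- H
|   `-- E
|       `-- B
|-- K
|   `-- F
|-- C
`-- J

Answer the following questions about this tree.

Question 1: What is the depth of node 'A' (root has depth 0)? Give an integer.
Path from root to A: G -> L -> A
Depth = number of edges = 2

Answer: 2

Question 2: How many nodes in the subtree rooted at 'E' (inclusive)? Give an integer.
Subtree rooted at E contains: B, E
Count = 2

Answer: 2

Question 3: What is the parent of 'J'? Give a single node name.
Scan adjacency: J appears as child of G

Answer: G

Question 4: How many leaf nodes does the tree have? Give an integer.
Leaves (nodes with no children): B, C, D, F, H, J

Answer: 6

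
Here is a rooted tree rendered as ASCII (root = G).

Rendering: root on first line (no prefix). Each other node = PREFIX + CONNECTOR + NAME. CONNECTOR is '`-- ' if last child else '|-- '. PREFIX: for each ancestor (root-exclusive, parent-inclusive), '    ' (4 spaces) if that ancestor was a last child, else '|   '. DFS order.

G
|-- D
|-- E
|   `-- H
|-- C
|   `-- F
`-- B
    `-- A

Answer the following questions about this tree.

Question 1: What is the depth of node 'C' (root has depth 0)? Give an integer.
Path from root to C: G -> C
Depth = number of edges = 1

Answer: 1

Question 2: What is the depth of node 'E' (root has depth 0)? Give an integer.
Answer: 1

Derivation:
Path from root to E: G -> E
Depth = number of edges = 1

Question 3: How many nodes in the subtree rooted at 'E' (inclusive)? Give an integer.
Answer: 2

Derivation:
Subtree rooted at E contains: E, H
Count = 2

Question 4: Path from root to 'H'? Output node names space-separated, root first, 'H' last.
Answer: G E H

Derivation:
Walk down from root: G -> E -> H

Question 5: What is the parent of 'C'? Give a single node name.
Answer: G

Derivation:
Scan adjacency: C appears as child of G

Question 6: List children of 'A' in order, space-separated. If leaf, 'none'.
Answer: none

Derivation:
Node A's children (from adjacency): (leaf)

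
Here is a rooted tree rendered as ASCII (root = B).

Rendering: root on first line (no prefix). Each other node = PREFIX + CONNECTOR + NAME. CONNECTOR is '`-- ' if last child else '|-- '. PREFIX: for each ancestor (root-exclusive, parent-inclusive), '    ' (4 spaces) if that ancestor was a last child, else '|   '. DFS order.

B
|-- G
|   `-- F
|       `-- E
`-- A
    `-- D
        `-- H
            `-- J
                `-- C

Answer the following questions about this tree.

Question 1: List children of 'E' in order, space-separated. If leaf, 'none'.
Node E's children (from adjacency): (leaf)

Answer: none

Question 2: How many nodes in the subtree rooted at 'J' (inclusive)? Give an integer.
Subtree rooted at J contains: C, J
Count = 2

Answer: 2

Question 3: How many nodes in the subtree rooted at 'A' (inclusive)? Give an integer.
Answer: 5

Derivation:
Subtree rooted at A contains: A, C, D, H, J
Count = 5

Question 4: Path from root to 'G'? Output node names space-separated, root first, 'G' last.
Walk down from root: B -> G

Answer: B G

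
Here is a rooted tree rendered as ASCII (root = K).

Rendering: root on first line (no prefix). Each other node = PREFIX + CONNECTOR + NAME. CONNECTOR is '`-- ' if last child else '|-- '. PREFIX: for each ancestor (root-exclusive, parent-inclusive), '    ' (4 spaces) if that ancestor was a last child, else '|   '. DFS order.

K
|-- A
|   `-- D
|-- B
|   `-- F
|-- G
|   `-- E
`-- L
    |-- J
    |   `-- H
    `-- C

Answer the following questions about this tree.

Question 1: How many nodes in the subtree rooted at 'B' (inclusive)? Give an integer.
Subtree rooted at B contains: B, F
Count = 2

Answer: 2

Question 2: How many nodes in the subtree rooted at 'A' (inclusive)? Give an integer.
Answer: 2

Derivation:
Subtree rooted at A contains: A, D
Count = 2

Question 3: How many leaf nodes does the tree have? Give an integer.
Leaves (nodes with no children): C, D, E, F, H

Answer: 5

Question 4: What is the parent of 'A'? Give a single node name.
Scan adjacency: A appears as child of K

Answer: K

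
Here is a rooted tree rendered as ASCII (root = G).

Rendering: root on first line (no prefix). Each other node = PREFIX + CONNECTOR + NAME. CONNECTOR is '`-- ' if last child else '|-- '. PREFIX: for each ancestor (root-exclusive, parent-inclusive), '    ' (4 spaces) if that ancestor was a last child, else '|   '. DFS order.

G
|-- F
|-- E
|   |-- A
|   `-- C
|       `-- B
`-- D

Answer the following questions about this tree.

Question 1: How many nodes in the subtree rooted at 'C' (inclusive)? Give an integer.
Answer: 2

Derivation:
Subtree rooted at C contains: B, C
Count = 2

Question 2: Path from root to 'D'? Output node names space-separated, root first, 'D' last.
Answer: G D

Derivation:
Walk down from root: G -> D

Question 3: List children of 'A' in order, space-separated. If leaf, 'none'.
Node A's children (from adjacency): (leaf)

Answer: none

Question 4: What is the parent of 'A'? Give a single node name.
Scan adjacency: A appears as child of E

Answer: E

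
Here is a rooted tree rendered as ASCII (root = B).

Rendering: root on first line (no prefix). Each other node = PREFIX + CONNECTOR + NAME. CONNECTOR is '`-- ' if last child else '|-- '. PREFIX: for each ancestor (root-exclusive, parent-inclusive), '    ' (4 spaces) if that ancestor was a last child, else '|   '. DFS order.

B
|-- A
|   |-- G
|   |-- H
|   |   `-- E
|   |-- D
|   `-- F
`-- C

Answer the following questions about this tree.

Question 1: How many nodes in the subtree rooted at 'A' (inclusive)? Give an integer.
Answer: 6

Derivation:
Subtree rooted at A contains: A, D, E, F, G, H
Count = 6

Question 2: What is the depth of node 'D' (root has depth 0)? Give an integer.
Path from root to D: B -> A -> D
Depth = number of edges = 2

Answer: 2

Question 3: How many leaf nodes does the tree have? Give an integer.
Leaves (nodes with no children): C, D, E, F, G

Answer: 5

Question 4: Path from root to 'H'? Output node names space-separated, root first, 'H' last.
Walk down from root: B -> A -> H

Answer: B A H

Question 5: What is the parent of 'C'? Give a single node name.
Answer: B

Derivation:
Scan adjacency: C appears as child of B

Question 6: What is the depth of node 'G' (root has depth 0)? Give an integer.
Answer: 2

Derivation:
Path from root to G: B -> A -> G
Depth = number of edges = 2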